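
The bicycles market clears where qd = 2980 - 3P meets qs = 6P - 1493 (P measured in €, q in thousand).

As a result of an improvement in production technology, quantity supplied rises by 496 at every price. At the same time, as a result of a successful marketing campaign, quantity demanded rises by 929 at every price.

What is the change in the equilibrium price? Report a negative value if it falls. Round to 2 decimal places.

+48.11

Original equilibrium: 2980 - 3P = 6P - 1493 gives 4473 = 9P, so P = 497 and q = 1489.
After the shift, demand is qd = 3909 - 3P and supply is qs = 6P - 997.
Clearing the new market: 3909 - 3P = 6P - 997, so P = 4906/9 ≈ 545.1111 and q = 6821/3 ≈ 2273.6667.
ΔP = 545.1111 − 497 = +48.11.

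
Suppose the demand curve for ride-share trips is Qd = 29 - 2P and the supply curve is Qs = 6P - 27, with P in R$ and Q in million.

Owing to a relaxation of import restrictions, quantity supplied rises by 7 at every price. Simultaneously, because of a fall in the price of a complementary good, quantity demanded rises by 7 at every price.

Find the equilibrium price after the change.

Original equilibrium: 29 - 2P = 6P - 27 gives 56 = 8P, so P = 7 and Q = 15.
The shock moves the curves to Qd = 36 - 2P and Qs = 6P - 20.
New equilibrium: 36 - 2P = 6P - 20 ⇒ 56 = 8P ⇒ P = 7, Q = 22.

7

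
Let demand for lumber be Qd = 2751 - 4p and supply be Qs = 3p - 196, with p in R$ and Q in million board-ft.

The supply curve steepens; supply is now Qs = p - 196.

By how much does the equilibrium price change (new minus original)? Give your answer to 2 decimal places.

Solve the original market: 2751 - 4p = 3p - 196, hence p = 421 and Q = 1067.
With the change applied: demand Qd = 2751 - 4p, supply Qs = p - 196.
New equilibrium: 2751 - 4p = p - 196 ⇒ 2947 = 5p ⇒ p = 589.4, Q = 393.4.
Δp = 589.4 − 421 = +168.40.

+168.40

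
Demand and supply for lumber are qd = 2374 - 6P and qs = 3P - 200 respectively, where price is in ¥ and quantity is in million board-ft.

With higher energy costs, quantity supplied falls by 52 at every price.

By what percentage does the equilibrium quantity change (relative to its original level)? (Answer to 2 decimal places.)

-5.27

Before the shock: 2374 - 6P = 3P - 200 ⇒ 2574 = 9P ⇒ P = 286, q = 658.
With the change applied: demand qd = 2374 - 6P, supply qs = 3P - 252.
Clearing the new market: 2374 - 6P = 3P - 252, so P = 2626/9 ≈ 291.7778 and q = 1870/3 ≈ 623.3333.
%Δq = (623.3333 − 658) / 658 × 100 = -5.27%.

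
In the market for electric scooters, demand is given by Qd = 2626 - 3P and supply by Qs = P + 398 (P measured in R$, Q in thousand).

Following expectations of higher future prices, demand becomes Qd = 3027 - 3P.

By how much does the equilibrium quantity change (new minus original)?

Original equilibrium: 2626 - 3P = P + 398 gives 2228 = 4P, so P = 557 and Q = 955.
The new curves are Qd = 3027 - 3P (demand) and Qs = P + 398 (supply).
Clearing the new market: 3027 - 3P = P + 398, so P = 657.25 and Q = 1055.25.
ΔQ = 1055.25 − 955 = +100.25.

+100.25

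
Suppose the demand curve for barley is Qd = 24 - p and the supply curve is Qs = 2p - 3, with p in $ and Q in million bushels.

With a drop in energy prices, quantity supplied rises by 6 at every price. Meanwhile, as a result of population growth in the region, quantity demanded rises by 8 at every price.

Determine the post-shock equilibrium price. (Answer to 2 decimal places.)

Initially, 24 - p = 2p - 3, so 27 = 3p and p = 9, Q = 15.
The new curves are Qd = 32 - p (demand) and Qs = 2p + 3 (supply).
Setting them equal: 32 - p = 2p + 3 → 29 = 3p, so p = 29/3 ≈ 9.6667 and Q = 67/3 ≈ 22.3333.

9.67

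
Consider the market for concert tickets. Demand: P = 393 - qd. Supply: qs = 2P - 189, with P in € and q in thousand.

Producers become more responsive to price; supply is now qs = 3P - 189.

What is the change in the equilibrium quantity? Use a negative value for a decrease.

Solve the original market: 393 - P = 2P - 189, hence P = 194 and q = 199.
The new curves are qd = 393 - P (demand) and qs = 3P - 189 (supply).
Equate the new curves: 393 - P = 3P - 189, giving 582 = 4P, P = 145.5, q = 247.5.
Δq = 247.5 − 199 = +48.5.

+48.5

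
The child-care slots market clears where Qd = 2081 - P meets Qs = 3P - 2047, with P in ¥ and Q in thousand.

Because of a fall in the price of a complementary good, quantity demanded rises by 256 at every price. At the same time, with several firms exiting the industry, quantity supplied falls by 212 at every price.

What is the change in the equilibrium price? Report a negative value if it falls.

+117

Original equilibrium: 2081 - P = 3P - 2047 gives 4128 = 4P, so P = 1032 and Q = 1049.
The shock moves the curves to Qd = 2337 - P and Qs = 3P - 2259.
Equate the new curves: 2337 - P = 3P - 2259, giving 4596 = 4P, P = 1149, Q = 1188.
ΔP = 1149 − 1032 = +117.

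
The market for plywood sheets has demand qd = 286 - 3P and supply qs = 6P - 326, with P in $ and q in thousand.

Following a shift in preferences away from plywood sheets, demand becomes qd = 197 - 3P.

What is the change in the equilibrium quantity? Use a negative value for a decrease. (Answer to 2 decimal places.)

Solve the original market: 286 - 3P = 6P - 326, hence P = 68 and q = 82.
With the change applied: demand qd = 197 - 3P, supply qs = 6P - 326.
Setting them equal: 197 - 3P = 6P - 326 → 523 = 9P, so P = 523/9 ≈ 58.1111 and q = 68/3 ≈ 22.6667.
Δq = 22.6667 − 82 = -59.33.

-59.33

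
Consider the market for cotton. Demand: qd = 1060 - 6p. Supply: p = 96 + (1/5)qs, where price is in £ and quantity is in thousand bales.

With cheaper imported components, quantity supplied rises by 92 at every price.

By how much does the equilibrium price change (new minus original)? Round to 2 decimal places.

Solve the original market: 1060 - 6p = 5p - 480, hence p = 140 and q = 220.
The shock moves the curves to qd = 1060 - 6p and qs = 5p - 388.
Equate the new curves: 1060 - 6p = 5p - 388, giving 1448 = 11p, p = 1448/11 ≈ 131.6364, q = 2972/11 ≈ 270.1818.
Δp = 131.6364 − 140 = -8.36.

-8.36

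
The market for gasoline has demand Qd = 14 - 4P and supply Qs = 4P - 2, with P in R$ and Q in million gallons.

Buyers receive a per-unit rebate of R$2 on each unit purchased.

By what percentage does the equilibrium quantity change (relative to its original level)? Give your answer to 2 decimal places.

Solve the original market: 14 - 4P = 4P - 2, hence P = 2 and Q = 6.
Since buyers' out-of-pocket price is the market price minus the rebate, the effective demand curve becomes Qd = 22 - 4P.
New equilibrium: 22 - 4P = 4P - 2 ⇒ 24 = 8P ⇒ P = 3, Q = 10.
%ΔQ = (10 − 6) / 6 × 100 = +66.67%.

+66.67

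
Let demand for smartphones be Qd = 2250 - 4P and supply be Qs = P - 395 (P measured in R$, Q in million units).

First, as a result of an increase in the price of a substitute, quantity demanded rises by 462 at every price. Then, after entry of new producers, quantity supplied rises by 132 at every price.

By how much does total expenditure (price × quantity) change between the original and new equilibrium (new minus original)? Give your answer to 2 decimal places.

Initially, 2250 - 4P = P - 395, so 2645 = 5P and P = 529, Q = 134.
The new curves are Qd = 2712 - 4P (demand) and Qs = P - 263 (supply).
Setting them equal: 2712 - 4P = P - 263 → 2975 = 5P, so P = 595 and Q = 332.
Expenditure moves from 529×134 = 70886 to 595×332 = 197540; change = +126654.00.

+126654.00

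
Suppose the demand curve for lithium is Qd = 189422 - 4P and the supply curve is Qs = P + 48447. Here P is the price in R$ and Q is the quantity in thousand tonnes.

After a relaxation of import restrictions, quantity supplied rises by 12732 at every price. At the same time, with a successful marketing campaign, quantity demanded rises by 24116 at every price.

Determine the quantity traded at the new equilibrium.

91650.8

Solve the original market: 189422 - 4P = P + 48447, hence P = 28195 and Q = 76642.
The new curves are Qd = 213538 - 4P (demand) and Qs = P + 61179 (supply).
Equate the new curves: 213538 - 4P = P + 61179, giving 152359 = 5P, P = 30471.8, Q = 91650.8.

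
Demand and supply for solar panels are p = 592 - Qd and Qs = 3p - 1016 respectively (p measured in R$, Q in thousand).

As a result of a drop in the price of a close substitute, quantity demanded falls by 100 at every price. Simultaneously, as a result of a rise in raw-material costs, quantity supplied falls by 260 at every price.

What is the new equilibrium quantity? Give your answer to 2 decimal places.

Original equilibrium: 592 - p = 3p - 1016 gives 1608 = 4p, so p = 402 and Q = 190.
The shock moves the curves to Qd = 492 - p and Qs = 3p - 1276.
Clearing the new market: 492 - p = 3p - 1276, so p = 442 and Q = 50.

50.00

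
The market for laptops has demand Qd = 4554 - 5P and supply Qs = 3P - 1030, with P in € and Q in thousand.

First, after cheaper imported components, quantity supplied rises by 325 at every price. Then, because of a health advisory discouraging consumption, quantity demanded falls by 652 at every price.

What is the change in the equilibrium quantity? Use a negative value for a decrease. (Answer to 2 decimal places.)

-41.38

Initially, 4554 - 5P = 3P - 1030, so 5584 = 8P and P = 698, Q = 1064.
The new curves are Qd = 3902 - 5P (demand) and Qs = 3P - 705 (supply).
Equate the new curves: 3902 - 5P = 3P - 705, giving 4607 = 8P, P = 575.875, Q = 1022.625.
ΔQ = 1022.625 − 1064 = -41.38.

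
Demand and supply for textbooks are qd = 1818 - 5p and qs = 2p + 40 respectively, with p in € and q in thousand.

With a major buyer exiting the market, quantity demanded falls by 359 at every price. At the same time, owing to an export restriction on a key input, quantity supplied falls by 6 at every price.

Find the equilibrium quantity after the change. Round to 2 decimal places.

441.14

Original equilibrium: 1818 - 5p = 2p + 40 gives 1778 = 7p, so p = 254 and q = 548.
After the shift, demand is qd = 1459 - 5p and supply is qs = 2p + 34.
Setting them equal: 1459 - 5p = 2p + 34 → 1425 = 7p, so p = 1425/7 ≈ 203.5714 and q = 3088/7 ≈ 441.1429.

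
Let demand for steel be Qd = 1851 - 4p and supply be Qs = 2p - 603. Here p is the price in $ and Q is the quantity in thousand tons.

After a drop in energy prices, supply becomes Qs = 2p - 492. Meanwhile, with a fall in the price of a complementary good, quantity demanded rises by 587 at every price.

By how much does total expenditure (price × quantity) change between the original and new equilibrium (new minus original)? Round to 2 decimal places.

Solve the original market: 1851 - 4p = 2p - 603, hence p = 409 and Q = 215.
The new curves are Qd = 2438 - 4p (demand) and Qs = 2p - 492 (supply).
Setting them equal: 2438 - 4p = 2p - 492 → 2930 = 6p, so p = 1465/3 ≈ 488.3333 and Q = 1454/3 ≈ 484.6667.
Expenditure moves from 409×215 = 87935 to 488.3333×484.6667 = 236678.8889; change = +148743.89.

+148743.89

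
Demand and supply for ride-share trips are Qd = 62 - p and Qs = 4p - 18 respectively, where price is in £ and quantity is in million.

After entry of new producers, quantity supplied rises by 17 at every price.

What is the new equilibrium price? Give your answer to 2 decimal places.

Initially, 62 - p = 4p - 18, so 80 = 5p and p = 16, Q = 46.
With the change applied: demand Qd = 62 - p, supply Qs = 4p - 1.
Clearing the new market: 62 - p = 4p - 1, so p = 12.6 and Q = 49.4.

12.60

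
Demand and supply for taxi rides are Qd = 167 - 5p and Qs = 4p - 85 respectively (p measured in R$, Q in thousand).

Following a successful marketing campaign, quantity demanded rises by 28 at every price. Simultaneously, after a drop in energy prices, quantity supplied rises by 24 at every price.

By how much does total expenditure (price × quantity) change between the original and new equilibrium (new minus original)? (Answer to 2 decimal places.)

Before the shock: 167 - 5p = 4p - 85 ⇒ 252 = 9p ⇒ p = 28, Q = 27.
After the shift, demand is Qd = 195 - 5p and supply is Qs = 4p - 61.
Clearing the new market: 195 - 5p = 4p - 61, so p = 256/9 ≈ 28.4444 and Q = 475/9 ≈ 52.7778.
Expenditure moves from 28×27 = 756 to 28.4444×52.7778 = 1501.2346; change = +745.23.

+745.23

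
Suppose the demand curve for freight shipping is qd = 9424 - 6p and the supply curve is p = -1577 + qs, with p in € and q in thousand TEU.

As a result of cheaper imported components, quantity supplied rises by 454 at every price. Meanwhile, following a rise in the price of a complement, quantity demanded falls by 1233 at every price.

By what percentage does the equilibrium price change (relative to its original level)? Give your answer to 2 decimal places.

-21.50

Solve the original market: 9424 - 6p = p + 1577, hence p = 1121 and q = 2698.
After the shift, demand is qd = 8191 - 6p and supply is qs = p + 2031.
Clearing the new market: 8191 - 6p = p + 2031, so p = 880 and q = 2911.
%Δp = (880 − 1121) / 1121 × 100 = -21.50%.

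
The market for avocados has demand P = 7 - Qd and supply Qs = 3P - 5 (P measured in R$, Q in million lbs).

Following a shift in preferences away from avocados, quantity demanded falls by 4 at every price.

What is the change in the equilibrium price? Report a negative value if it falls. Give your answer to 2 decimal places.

Solve the original market: 7 - P = 3P - 5, hence P = 3 and Q = 4.
With the change applied: demand Qd = 3 - P, supply Qs = 3P - 5.
New equilibrium: 3 - P = 3P - 5 ⇒ 8 = 4P ⇒ P = 2, Q = 1.
ΔP = 2 − 3 = -1.00.

-1.00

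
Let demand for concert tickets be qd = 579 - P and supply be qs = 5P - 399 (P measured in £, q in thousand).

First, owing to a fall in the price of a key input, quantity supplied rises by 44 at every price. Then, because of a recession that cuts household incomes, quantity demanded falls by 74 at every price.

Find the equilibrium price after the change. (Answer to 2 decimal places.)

143.33

Initially, 579 - P = 5P - 399, so 978 = 6P and P = 163, q = 416.
With the change applied: demand qd = 505 - P, supply qs = 5P - 355.
New equilibrium: 505 - P = 5P - 355 ⇒ 860 = 6P ⇒ P = 430/3 ≈ 143.3333, q = 1085/3 ≈ 361.6667.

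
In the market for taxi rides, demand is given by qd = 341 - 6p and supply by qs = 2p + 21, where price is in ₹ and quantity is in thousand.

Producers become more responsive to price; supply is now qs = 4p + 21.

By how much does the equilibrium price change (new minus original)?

Initially, 341 - 6p = 2p + 21, so 320 = 8p and p = 40, q = 101.
After the shift, demand is qd = 341 - 6p and supply is qs = 4p + 21.
New equilibrium: 341 - 6p = 4p + 21 ⇒ 320 = 10p ⇒ p = 32, q = 149.
Δp = 32 − 40 = -8.

-8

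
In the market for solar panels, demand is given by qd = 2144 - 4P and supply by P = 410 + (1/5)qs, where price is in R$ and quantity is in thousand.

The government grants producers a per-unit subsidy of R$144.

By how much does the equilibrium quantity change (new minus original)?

Before the shock: 2144 - 4P = 5P - 2050 ⇒ 4194 = 9P ⇒ P = 466, q = 280.
Since sellers receive the price plus the subsidy, the effective supply curve becomes qs = 5P - 1330.
New equilibrium: 2144 - 4P = 5P - 1330 ⇒ 3474 = 9P ⇒ P = 386, q = 600.
Δq = 600 − 280 = +320.

+320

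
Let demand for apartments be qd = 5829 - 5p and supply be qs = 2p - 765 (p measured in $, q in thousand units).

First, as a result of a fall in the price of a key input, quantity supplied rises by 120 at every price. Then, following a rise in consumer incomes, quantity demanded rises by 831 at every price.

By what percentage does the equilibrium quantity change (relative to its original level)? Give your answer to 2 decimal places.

+28.88

Solve the original market: 5829 - 5p = 2p - 765, hence p = 942 and q = 1119.
The new curves are qd = 6660 - 5p (demand) and qs = 2p - 645 (supply).
Setting them equal: 6660 - 5p = 2p - 645 → 7305 = 7p, so p = 7305/7 ≈ 1043.5714 and q = 10095/7 ≈ 1442.1429.
%Δq = (1442.1429 − 1119) / 1119 × 100 = +28.88%.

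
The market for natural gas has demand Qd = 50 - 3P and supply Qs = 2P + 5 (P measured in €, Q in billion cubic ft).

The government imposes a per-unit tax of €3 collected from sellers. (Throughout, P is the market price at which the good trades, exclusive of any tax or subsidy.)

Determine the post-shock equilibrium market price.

10.2

Before the shock: 50 - 3P = 2P + 5 ⇒ 45 = 5P ⇒ P = 9, Q = 23.
Since sellers keep the price net of the tax, the effective supply curve becomes Qs = 2P - 1.
Clearing the new market: 50 - 3P = 2P - 1, so P = 10.2 and Q = 19.4.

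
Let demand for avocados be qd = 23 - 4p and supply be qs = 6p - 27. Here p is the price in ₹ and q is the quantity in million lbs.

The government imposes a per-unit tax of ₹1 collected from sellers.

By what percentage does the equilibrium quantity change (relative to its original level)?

-80

Original equilibrium: 23 - 4p = 6p - 27 gives 50 = 10p, so p = 5 and q = 3.
Since sellers keep the price net of the tax, the effective supply curve becomes qs = 6p - 33.
Setting them equal: 23 - 4p = 6p - 33 → 56 = 10p, so p = 5.6 and q = 0.6.
%Δq = (0.6 − 3) / 3 × 100 = -80%.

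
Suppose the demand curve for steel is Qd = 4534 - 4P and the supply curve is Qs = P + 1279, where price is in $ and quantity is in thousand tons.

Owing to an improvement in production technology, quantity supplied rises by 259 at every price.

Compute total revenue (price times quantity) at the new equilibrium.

1280610.24

Before the shock: 4534 - 4P = P + 1279 ⇒ 3255 = 5P ⇒ P = 651, Q = 1930.
The shock moves the curves to Qd = 4534 - 4P and Qs = P + 1538.
New equilibrium: 4534 - 4P = P + 1538 ⇒ 2996 = 5P ⇒ P = 599.2, Q = 2137.2.
New expenditure = 599.2 × 2137.2 = 1280610.24.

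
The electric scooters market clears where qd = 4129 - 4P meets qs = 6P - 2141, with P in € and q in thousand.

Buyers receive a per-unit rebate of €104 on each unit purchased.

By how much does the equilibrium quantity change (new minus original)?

Initially, 4129 - 4P = 6P - 2141, so 6270 = 10P and P = 627, q = 1621.
Since buyers' out-of-pocket price is the market price minus the rebate, the effective demand curve becomes qd = 4545 - 4P.
Equate the new curves: 4545 - 4P = 6P - 2141, giving 6686 = 10P, P = 668.6, q = 1870.6.
Δq = 1870.6 − 1621 = +249.6.

+249.6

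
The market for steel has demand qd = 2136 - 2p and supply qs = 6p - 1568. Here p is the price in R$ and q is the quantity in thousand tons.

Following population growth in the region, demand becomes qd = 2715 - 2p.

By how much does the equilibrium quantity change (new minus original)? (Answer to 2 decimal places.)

+434.25

Before the shock: 2136 - 2p = 6p - 1568 ⇒ 3704 = 8p ⇒ p = 463, q = 1210.
With the change applied: demand qd = 2715 - 2p, supply qs = 6p - 1568.
New equilibrium: 2715 - 2p = 6p - 1568 ⇒ 4283 = 8p ⇒ p = 535.375, q = 1644.25.
Δq = 1644.25 − 1210 = +434.25.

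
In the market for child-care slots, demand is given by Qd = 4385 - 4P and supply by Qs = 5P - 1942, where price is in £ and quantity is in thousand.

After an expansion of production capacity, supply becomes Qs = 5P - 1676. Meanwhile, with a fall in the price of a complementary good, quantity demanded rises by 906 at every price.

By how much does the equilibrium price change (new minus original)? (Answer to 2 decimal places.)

+71.11

Original equilibrium: 4385 - 4P = 5P - 1942 gives 6327 = 9P, so P = 703 and Q = 1573.
The shock moves the curves to Qd = 5291 - 4P and Qs = 5P - 1676.
Clearing the new market: 5291 - 4P = 5P - 1676, so P = 6967/9 ≈ 774.1111 and Q = 19751/9 ≈ 2194.5556.
ΔP = 774.1111 − 703 = +71.11.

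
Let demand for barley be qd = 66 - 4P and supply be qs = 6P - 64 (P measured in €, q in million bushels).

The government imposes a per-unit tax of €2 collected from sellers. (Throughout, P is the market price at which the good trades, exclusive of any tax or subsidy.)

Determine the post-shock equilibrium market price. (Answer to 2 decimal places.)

14.20

Original equilibrium: 66 - 4P = 6P - 64 gives 130 = 10P, so P = 13 and q = 14.
Since sellers keep the price net of the tax, the effective supply curve becomes qs = 6P - 76.
Clearing the new market: 66 - 4P = 6P - 76, so P = 14.2 and q = 9.2.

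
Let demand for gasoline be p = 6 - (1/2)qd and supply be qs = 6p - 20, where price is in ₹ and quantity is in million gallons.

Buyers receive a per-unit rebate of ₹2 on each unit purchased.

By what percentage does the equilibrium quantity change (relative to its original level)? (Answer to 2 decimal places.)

Initially, 12 - 2p = 6p - 20, so 32 = 8p and p = 4, q = 4.
Since buyers' out-of-pocket price is the market price minus the rebate, the effective demand curve becomes qd = 16 - 2p.
Setting them equal: 16 - 2p = 6p - 20 → 36 = 8p, so p = 4.5 and q = 7.
%Δq = (7 − 4) / 4 × 100 = +75.00%.

+75.00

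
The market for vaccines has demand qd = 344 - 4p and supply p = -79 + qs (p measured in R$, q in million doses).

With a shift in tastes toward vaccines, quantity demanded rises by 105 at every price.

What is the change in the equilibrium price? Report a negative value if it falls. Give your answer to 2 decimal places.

Before the shock: 344 - 4p = p + 79 ⇒ 265 = 5p ⇒ p = 53, q = 132.
The new curves are qd = 449 - 4p (demand) and qs = p + 79 (supply).
Setting them equal: 449 - 4p = p + 79 → 370 = 5p, so p = 74 and q = 153.
Δp = 74 − 53 = +21.00.

+21.00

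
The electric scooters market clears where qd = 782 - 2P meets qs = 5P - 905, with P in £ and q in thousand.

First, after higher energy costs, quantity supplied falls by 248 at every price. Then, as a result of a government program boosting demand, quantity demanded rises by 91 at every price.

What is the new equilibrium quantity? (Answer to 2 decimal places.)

294.14

Original equilibrium: 782 - 2P = 5P - 905 gives 1687 = 7P, so P = 241 and q = 300.
With the change applied: demand qd = 873 - 2P, supply qs = 5P - 1153.
Clearing the new market: 873 - 2P = 5P - 1153, so P = 2026/7 ≈ 289.4286 and q = 2059/7 ≈ 294.1429.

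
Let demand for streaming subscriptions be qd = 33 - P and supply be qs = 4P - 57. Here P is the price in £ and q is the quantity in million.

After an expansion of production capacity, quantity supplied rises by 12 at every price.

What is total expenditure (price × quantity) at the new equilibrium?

Initially, 33 - P = 4P - 57, so 90 = 5P and P = 18, q = 15.
The shock moves the curves to qd = 33 - P and qs = 4P - 45.
Equate the new curves: 33 - P = 4P - 45, giving 78 = 5P, P = 15.6, q = 17.4.
New expenditure = 15.6 × 17.4 = 271.44.

271.44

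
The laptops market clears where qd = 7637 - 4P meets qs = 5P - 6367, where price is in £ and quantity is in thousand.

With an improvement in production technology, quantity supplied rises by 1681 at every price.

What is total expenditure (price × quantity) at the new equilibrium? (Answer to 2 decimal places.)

2957672.14

Before the shock: 7637 - 4P = 5P - 6367 ⇒ 14004 = 9P ⇒ P = 1556, q = 1413.
The shock moves the curves to qd = 7637 - 4P and qs = 5P - 4686.
Clearing the new market: 7637 - 4P = 5P - 4686, so P = 12323/9 ≈ 1369.2222 and q = 19441/9 ≈ 2160.1111.
New expenditure = 1369.2222 × 2160.1111 = 2957672.14.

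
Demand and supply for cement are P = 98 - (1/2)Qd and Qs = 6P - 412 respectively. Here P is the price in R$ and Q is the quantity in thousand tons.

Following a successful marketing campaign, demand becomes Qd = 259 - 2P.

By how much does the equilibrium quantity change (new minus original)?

+47.25

Original equilibrium: 196 - 2P = 6P - 412 gives 608 = 8P, so P = 76 and Q = 44.
The shock moves the curves to Qd = 259 - 2P and Qs = 6P - 412.
Clearing the new market: 259 - 2P = 6P - 412, so P = 83.875 and Q = 91.25.
ΔQ = 91.25 − 44 = +47.25.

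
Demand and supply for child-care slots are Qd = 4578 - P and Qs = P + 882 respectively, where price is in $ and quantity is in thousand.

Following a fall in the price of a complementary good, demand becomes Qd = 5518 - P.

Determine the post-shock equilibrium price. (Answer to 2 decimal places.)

2318.00

Initially, 4578 - P = P + 882, so 3696 = 2P and P = 1848, Q = 2730.
The shock moves the curves to Qd = 5518 - P and Qs = P + 882.
Clearing the new market: 5518 - P = P + 882, so P = 2318 and Q = 3200.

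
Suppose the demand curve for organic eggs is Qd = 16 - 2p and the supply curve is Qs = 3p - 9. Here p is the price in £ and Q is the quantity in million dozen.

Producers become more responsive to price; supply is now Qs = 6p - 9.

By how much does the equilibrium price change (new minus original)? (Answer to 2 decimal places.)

-1.88

Initially, 16 - 2p = 3p - 9, so 25 = 5p and p = 5, Q = 6.
With the change applied: demand Qd = 16 - 2p, supply Qs = 6p - 9.
Setting them equal: 16 - 2p = 6p - 9 → 25 = 8p, so p = 3.125 and Q = 9.75.
Δp = 3.125 − 5 = -1.88.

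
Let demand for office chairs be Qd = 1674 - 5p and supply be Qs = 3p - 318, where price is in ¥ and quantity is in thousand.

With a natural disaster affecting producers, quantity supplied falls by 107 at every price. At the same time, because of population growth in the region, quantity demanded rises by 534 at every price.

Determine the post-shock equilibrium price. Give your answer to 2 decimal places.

329.13

Original equilibrium: 1674 - 5p = 3p - 318 gives 1992 = 8p, so p = 249 and Q = 429.
With the change applied: demand Qd = 2208 - 5p, supply Qs = 3p - 425.
Equate the new curves: 2208 - 5p = 3p - 425, giving 2633 = 8p, p = 329.125, Q = 562.375.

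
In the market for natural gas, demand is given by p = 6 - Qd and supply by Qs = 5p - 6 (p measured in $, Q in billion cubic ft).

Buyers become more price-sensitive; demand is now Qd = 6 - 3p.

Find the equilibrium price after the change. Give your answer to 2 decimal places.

Before the shock: 6 - p = 5p - 6 ⇒ 12 = 6p ⇒ p = 2, Q = 4.
The shock moves the curves to Qd = 6 - 3p and Qs = 5p - 6.
Clearing the new market: 6 - 3p = 5p - 6, so p = 1.5 and Q = 1.5.

1.50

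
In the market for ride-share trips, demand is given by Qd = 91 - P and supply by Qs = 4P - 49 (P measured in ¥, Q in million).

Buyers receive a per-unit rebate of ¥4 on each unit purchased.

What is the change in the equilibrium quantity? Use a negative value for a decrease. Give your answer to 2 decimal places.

Original equilibrium: 91 - P = 4P - 49 gives 140 = 5P, so P = 28 and Q = 63.
Since buyers' out-of-pocket price is the market price minus the rebate, the effective demand curve becomes Qd = 95 - P.
Equate the new curves: 95 - P = 4P - 49, giving 144 = 5P, P = 28.8, Q = 66.2.
ΔQ = 66.2 − 63 = +3.20.

+3.20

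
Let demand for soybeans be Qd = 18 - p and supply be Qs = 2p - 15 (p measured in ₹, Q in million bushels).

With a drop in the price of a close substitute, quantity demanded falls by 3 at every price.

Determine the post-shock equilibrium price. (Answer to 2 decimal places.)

10.00

Original equilibrium: 18 - p = 2p - 15 gives 33 = 3p, so p = 11 and Q = 7.
The shock moves the curves to Qd = 15 - p and Qs = 2p - 15.
Setting them equal: 15 - p = 2p - 15 → 30 = 3p, so p = 10 and Q = 5.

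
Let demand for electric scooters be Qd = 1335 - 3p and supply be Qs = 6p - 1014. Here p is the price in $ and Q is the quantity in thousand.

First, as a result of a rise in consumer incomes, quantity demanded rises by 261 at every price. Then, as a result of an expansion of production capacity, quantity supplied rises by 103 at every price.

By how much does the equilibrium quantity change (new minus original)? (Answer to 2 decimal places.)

+208.33

Solve the original market: 1335 - 3p = 6p - 1014, hence p = 261 and Q = 552.
With the change applied: demand Qd = 1596 - 3p, supply Qs = 6p - 911.
Equate the new curves: 1596 - 3p = 6p - 911, giving 2507 = 9p, p = 2507/9 ≈ 278.5556, Q = 2281/3 ≈ 760.3333.
ΔQ = 760.3333 − 552 = +208.33.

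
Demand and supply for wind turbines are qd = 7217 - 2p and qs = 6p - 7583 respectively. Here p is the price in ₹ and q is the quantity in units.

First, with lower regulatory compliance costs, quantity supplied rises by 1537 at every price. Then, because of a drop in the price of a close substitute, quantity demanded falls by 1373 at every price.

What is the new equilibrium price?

Original equilibrium: 7217 - 2p = 6p - 7583 gives 14800 = 8p, so p = 1850 and q = 3517.
The shock moves the curves to qd = 5844 - 2p and qs = 6p - 6046.
Setting them equal: 5844 - 2p = 6p - 6046 → 11890 = 8p, so p = 1486.25 and q = 2871.5.

1486.25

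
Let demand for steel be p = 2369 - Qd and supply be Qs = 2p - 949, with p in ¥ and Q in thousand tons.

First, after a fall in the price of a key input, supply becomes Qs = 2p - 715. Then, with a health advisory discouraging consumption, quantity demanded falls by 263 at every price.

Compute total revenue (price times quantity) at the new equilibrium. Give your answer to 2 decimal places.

1096115.22

Solve the original market: 2369 - p = 2p - 949, hence p = 1106 and Q = 1263.
The new curves are Qd = 2106 - p (demand) and Qs = 2p - 715 (supply).
Setting them equal: 2106 - p = 2p - 715 → 2821 = 3p, so p = 2821/3 ≈ 940.3333 and Q = 3497/3 ≈ 1165.6667.
New expenditure = 940.3333 × 1165.6667 = 1096115.22.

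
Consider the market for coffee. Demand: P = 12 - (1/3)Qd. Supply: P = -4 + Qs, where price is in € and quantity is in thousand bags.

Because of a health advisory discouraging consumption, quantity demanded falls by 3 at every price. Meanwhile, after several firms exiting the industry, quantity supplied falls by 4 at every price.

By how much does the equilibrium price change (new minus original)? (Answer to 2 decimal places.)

Before the shock: 36 - 3P = P + 4 ⇒ 32 = 4P ⇒ P = 8, Q = 12.
The new curves are Qd = 33 - 3P (demand) and Qs = P (supply).
Setting them equal: 33 - 3P = P → 33 = 4P, so P = 8.25 and Q = 8.25.
ΔP = 8.25 − 8 = +0.25.

+0.25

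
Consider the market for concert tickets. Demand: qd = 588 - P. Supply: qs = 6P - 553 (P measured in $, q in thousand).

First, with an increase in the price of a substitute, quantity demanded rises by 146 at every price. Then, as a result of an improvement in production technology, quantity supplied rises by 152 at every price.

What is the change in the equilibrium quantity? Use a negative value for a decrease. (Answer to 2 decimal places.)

Initially, 588 - P = 6P - 553, so 1141 = 7P and P = 163, q = 425.
The new curves are qd = 734 - P (demand) and qs = 6P - 401 (supply).
Clearing the new market: 734 - P = 6P - 401, so P = 1135/7 ≈ 162.1429 and q = 4003/7 ≈ 571.8571.
Δq = 571.8571 − 425 = +146.86.

+146.86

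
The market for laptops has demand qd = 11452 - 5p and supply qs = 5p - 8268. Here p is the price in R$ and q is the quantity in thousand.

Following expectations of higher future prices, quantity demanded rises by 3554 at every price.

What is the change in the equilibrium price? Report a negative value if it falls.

+355.4

Solve the original market: 11452 - 5p = 5p - 8268, hence p = 1972 and q = 1592.
The shock moves the curves to qd = 15006 - 5p and qs = 5p - 8268.
New equilibrium: 15006 - 5p = 5p - 8268 ⇒ 23274 = 10p ⇒ p = 2327.4, q = 3369.
Δp = 2327.4 − 1972 = +355.4.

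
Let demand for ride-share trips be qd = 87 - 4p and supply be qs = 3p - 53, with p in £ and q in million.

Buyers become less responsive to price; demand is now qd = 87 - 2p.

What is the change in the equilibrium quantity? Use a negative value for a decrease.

Solve the original market: 87 - 4p = 3p - 53, hence p = 20 and q = 7.
With the change applied: demand qd = 87 - 2p, supply qs = 3p - 53.
Clearing the new market: 87 - 2p = 3p - 53, so p = 28 and q = 31.
Δq = 31 − 7 = +24.

+24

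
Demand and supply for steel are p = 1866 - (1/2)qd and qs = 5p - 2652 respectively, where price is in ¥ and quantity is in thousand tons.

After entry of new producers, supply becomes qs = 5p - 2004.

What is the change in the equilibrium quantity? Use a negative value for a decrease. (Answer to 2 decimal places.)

+185.14

Solve the original market: 3732 - 2p = 5p - 2652, hence p = 912 and q = 1908.
After the shift, demand is qd = 3732 - 2p and supply is qs = 5p - 2004.
Clearing the new market: 3732 - 2p = 5p - 2004, so p = 5736/7 ≈ 819.4286 and q = 14652/7 ≈ 2093.1429.
Δq = 2093.1429 − 1908 = +185.14.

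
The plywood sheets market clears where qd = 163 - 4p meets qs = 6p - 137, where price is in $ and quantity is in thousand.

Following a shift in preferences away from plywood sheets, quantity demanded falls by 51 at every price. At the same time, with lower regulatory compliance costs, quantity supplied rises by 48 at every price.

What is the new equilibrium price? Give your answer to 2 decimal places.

Initially, 163 - 4p = 6p - 137, so 300 = 10p and p = 30, q = 43.
The shock moves the curves to qd = 112 - 4p and qs = 6p - 89.
Setting them equal: 112 - 4p = 6p - 89 → 201 = 10p, so p = 20.1 and q = 31.6.

20.10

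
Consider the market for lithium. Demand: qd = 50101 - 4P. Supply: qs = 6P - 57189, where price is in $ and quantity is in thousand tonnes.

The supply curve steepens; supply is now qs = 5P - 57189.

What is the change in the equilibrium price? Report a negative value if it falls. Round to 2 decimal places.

+1192.11

Before the shock: 50101 - 4P = 6P - 57189 ⇒ 107290 = 10P ⇒ P = 10729, q = 7185.
The new curves are qd = 50101 - 4P (demand) and qs = 5P - 57189 (supply).
Setting them equal: 50101 - 4P = 5P - 57189 → 107290 = 9P, so P = 107290/9 ≈ 11921.1111 and q = 21749/9 ≈ 2416.5556.
ΔP = 11921.1111 − 10729 = +1192.11.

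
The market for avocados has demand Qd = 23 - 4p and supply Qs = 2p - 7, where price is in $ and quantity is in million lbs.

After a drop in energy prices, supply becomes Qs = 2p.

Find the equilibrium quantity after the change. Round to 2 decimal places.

7.67

Initially, 23 - 4p = 2p - 7, so 30 = 6p and p = 5, Q = 3.
The shock moves the curves to Qd = 23 - 4p and Qs = 2p.
Clearing the new market: 23 - 4p = 2p, so p = 23/6 ≈ 3.8333 and Q = 23/3 ≈ 7.6667.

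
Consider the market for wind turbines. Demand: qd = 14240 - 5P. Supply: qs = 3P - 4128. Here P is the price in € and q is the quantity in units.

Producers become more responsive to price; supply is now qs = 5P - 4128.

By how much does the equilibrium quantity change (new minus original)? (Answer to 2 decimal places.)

+2296.00

Original equilibrium: 14240 - 5P = 3P - 4128 gives 18368 = 8P, so P = 2296 and q = 2760.
The shock moves the curves to qd = 14240 - 5P and qs = 5P - 4128.
Equate the new curves: 14240 - 5P = 5P - 4128, giving 18368 = 10P, P = 1836.8, q = 5056.
Δq = 5056 − 2760 = +2296.00.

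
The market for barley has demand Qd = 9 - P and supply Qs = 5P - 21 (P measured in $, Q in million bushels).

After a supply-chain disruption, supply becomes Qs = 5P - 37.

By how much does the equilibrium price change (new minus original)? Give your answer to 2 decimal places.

Original equilibrium: 9 - P = 5P - 21 gives 30 = 6P, so P = 5 and Q = 4.
The new curves are Qd = 9 - P (demand) and Qs = 5P - 37 (supply).
Clearing the new market: 9 - P = 5P - 37, so P = 23/3 ≈ 7.6667 and Q = 4/3 ≈ 1.3333.
ΔP = 7.6667 − 5 = +2.67.

+2.67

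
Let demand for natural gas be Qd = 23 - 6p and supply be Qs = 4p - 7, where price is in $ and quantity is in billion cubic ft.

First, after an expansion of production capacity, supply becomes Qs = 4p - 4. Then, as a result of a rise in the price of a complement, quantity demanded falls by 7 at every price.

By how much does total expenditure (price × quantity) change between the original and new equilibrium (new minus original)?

Original equilibrium: 23 - 6p = 4p - 7 gives 30 = 10p, so p = 3 and Q = 5.
The new curves are Qd = 16 - 6p (demand) and Qs = 4p - 4 (supply).
New equilibrium: 16 - 6p = 4p - 4 ⇒ 20 = 10p ⇒ p = 2, Q = 4.
Expenditure moves from 3×5 = 15 to 2×4 = 8; change = -7.

-7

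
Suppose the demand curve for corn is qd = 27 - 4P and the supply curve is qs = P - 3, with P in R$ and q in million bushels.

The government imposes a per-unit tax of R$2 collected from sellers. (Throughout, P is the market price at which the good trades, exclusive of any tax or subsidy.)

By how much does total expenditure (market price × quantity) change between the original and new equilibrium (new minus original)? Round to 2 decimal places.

Initially, 27 - 4P = P - 3, so 30 = 5P and P = 6, q = 3.
Since sellers keep the price net of the tax, the effective supply curve becomes qs = P - 5.
Setting them equal: 27 - 4P = P - 5 → 32 = 5P, so P = 6.4 and q = 1.4.
Expenditure moves from 6×3 = 18 to 6.4×1.4 = 8.96; change = -9.04.

-9.04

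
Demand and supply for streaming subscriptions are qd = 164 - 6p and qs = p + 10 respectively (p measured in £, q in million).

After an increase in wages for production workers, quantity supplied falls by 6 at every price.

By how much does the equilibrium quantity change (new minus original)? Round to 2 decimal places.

Solve the original market: 164 - 6p = p + 10, hence p = 22 and q = 32.
With the change applied: demand qd = 164 - 6p, supply qs = p + 4.
Clearing the new market: 164 - 6p = p + 4, so p = 160/7 ≈ 22.8571 and q = 188/7 ≈ 26.8571.
Δq = 26.8571 − 32 = -5.14.

-5.14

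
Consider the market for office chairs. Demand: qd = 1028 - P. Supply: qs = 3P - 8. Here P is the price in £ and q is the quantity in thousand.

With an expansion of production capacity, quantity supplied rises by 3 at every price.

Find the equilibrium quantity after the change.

769.75

Solve the original market: 1028 - P = 3P - 8, hence P = 259 and q = 769.
After the shift, demand is qd = 1028 - P and supply is qs = 3P - 5.
New equilibrium: 1028 - P = 3P - 5 ⇒ 1033 = 4P ⇒ P = 258.25, q = 769.75.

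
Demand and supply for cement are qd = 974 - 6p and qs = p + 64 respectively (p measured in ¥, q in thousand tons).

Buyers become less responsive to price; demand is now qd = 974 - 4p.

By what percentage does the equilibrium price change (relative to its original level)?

+40

Original equilibrium: 974 - 6p = p + 64 gives 910 = 7p, so p = 130 and q = 194.
The new curves are qd = 974 - 4p (demand) and qs = p + 64 (supply).
Clearing the new market: 974 - 4p = p + 64, so p = 182 and q = 246.
%Δp = (182 − 130) / 130 × 100 = +40%.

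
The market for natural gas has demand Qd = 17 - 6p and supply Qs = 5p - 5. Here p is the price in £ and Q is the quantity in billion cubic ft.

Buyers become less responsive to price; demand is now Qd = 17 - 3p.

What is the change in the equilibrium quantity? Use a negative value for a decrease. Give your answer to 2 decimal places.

+3.75

Solve the original market: 17 - 6p = 5p - 5, hence p = 2 and Q = 5.
After the shift, demand is Qd = 17 - 3p and supply is Qs = 5p - 5.
New equilibrium: 17 - 3p = 5p - 5 ⇒ 22 = 8p ⇒ p = 2.75, Q = 8.75.
ΔQ = 8.75 − 5 = +3.75.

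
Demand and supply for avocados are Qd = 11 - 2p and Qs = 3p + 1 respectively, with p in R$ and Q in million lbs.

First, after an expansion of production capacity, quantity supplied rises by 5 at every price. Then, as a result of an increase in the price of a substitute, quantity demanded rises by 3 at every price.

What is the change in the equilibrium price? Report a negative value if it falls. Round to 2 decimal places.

Original equilibrium: 11 - 2p = 3p + 1 gives 10 = 5p, so p = 2 and Q = 7.
After the shift, demand is Qd = 14 - 2p and supply is Qs = 3p + 6.
Equate the new curves: 14 - 2p = 3p + 6, giving 8 = 5p, p = 1.6, Q = 10.8.
Δp = 1.6 − 2 = -0.40.

-0.40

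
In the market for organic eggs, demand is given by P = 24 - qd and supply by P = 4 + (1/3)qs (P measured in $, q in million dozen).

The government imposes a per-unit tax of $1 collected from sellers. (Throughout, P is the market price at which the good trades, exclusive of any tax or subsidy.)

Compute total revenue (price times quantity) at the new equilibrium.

138.9375

Solve the original market: 24 - P = 3P - 12, hence P = 9 and q = 15.
Since sellers keep the price net of the tax, the effective supply curve becomes qs = 3P - 15.
New equilibrium: 24 - P = 3P - 15 ⇒ 39 = 4P ⇒ P = 9.75, q = 14.25.
New expenditure = 9.75 × 14.25 = 138.9375.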